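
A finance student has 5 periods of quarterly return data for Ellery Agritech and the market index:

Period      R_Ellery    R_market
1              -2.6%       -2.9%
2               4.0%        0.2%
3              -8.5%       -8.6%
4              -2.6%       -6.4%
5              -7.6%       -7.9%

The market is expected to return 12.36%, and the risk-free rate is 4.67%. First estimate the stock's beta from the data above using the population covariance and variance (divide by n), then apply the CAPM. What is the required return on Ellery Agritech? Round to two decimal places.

Mean R_i = (-2.6 + 4.0 − 8.5 − 2.6 − 7.6) / 5 = -3.4600%
Mean R_m = (-2.9 + 0.2 − 8.6 − 6.4 − 7.9) / 5 = -5.1200%
Σ(R_i − R̄_i)(R_m − R̄_m) = 69.5440  ⇒  Cov = 69.5440 / 5 = 13.9088
Σ(R_m − R̄_m)² = 54.7080  ⇒  Var(R_m) = 54.7080 / 5 = 10.9416
β = Cov / Var(R_m) = 13.9088 / 10.9416 = 1.2712
MRP = 12.36% − 4.67% = 7.69%
E(R) = R_f + β × MRP = 4.67% + 1.2712 × 7.69% = 14.45%

14.45%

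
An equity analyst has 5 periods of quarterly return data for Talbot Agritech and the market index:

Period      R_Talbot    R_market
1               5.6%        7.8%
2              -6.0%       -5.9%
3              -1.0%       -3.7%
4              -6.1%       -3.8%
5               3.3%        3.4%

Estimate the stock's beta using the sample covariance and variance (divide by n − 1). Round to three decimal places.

0.858

Mean R_i = (5.6 − 6.0 − 1.0 − 6.1 + 3.3) / 5 = -0.8400%
Mean R_m = (7.8 − 5.9 − 3.7 − 3.8 + 3.4) / 5 = -0.4400%
Σ(R_i − R̄_i)(R_m − R̄_m) = 115.3320  ⇒  Cov = 115.3320 / 4 = 28.8330
Σ(R_m − R̄_m)² = 134.3720  ⇒  Var(R_m) = 134.3720 / 4 = 33.5930
β = Cov / Var(R_m) = 28.8330 / 33.5930 = 0.8583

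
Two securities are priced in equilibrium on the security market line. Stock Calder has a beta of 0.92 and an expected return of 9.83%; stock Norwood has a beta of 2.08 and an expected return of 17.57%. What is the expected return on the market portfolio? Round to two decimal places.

Both satisfy E(R) = R_f + β·MRP, so the slope of the SML is
MRP = (17.57% − 9.83%) / (2.08 − 0.92) = 7.74% / 1.16 = 6.6724%
R_f = E(R_Calder) − β_Calder·MRP = 9.83% − 0.92 × 6.6724% = 3.6914%
E(R_m) = R_f + MRP = 3.6914% + 6.6724% = 10.36%

10.36%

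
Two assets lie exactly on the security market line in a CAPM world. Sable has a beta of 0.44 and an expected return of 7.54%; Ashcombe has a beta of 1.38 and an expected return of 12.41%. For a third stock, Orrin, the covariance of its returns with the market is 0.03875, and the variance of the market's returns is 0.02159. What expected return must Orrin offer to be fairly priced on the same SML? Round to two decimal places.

14.56%

MRP = (12.41% − 7.54%) / (1.38 − 0.44) = 5.1809%
R_f = 7.54% − 0.44 × 5.1809% = 5.2604%
β_Orrin = Cov / Var(R_m) = 0.03875 / 0.02159 = 1.7948
E(R_Orrin) = R_f + β × MRP = 5.2604% + 1.7948 × 5.1809% = 14.56%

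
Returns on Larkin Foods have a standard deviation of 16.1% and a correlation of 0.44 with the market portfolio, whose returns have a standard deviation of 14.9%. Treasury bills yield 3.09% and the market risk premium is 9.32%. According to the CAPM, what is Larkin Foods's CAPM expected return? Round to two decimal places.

β = ρ × σ_i / σ_m = 0.44 × 16.1% / 14.9% = 0.4754
E(R) = 3.09% + 0.4754 × 9.32% = 7.52%

7.52%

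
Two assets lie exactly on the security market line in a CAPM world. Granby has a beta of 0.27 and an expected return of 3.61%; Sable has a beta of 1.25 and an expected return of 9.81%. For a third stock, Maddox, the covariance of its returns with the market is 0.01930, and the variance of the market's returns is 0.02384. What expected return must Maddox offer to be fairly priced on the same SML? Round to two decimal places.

MRP = (9.81% − 3.61%) / (1.25 − 0.27) = 6.3265%
R_f = 3.61% − 0.27 × 6.3265% = 1.9018%
β_Maddox = Cov / Var(R_m) = 0.01930 / 0.02384 = 0.8096
E(R_Maddox) = R_f + β × MRP = 1.9018% + 0.8096 × 6.3265% = 7.02%

7.02%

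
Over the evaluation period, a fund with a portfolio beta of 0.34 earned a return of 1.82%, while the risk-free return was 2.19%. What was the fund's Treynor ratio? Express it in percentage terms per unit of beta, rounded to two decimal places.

Treynor = (R_P − R_f) / β_P = (1.82% − 2.19%) / 0.3400 = -0.37% / 0.3400 = -1.09%

-1.09%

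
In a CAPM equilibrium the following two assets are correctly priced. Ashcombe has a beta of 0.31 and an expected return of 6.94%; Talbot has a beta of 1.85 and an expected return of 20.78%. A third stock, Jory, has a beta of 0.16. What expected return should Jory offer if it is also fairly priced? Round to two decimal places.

5.59%

MRP (SML slope) = (20.78% − 6.94%) / (1.85 − 0.31) = 13.84% / 1.54 = 8.9870%
R_f (intercept) = 6.94% − 0.31 × 8.9870% = 4.1540%
E(R_Jory) = R_f + β × MRP = 4.1540% + 0.16 × 8.9870% = 5.59%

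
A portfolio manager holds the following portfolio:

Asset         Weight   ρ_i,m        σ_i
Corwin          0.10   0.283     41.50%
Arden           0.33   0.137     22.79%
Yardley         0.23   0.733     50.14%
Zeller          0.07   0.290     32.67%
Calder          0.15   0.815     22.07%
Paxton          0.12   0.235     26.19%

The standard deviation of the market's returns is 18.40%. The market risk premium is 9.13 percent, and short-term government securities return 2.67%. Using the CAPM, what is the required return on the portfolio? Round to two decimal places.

9.99%

β_Corwin = 0.283 × 41.50% / 18.40% = 0.6383
β_Arden = 0.137 × 22.79% / 18.40% = 0.1697
β_Yardley = 0.733 × 50.14% / 18.40% = 1.9974
β_Zeller = 0.290 × 32.67% / 18.40% = 0.5149
β_Calder = 0.815 × 22.07% / 18.40% = 0.9776
β_Paxton = 0.235 × 26.19% / 18.40% = 0.3345
β_P = Σ w_i β_i = 0.10×0.6383 + 0.33×0.1697 + 0.23×1.9974 + 0.07×0.5149 + 0.15×0.9776 + 0.12×0.3345 = 0.8021
E(R_P) = R_f + β_P × MRP = 2.67% + 0.8021 × 9.13% = 9.99%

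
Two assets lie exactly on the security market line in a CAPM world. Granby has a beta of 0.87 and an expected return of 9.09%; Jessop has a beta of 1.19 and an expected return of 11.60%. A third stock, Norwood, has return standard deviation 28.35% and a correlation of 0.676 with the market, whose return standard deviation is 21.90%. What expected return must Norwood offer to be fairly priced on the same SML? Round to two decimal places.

9.13%

MRP = (11.60% − 9.09%) / (1.19 − 0.87) = 7.8438%
R_f = 9.09% − 0.87 × 7.8438% = 2.2659%
β_Norwood = ρ·σ_i/σ_m = 0.676 × 28.35 / 21.90 = 0.8751
E(R_Norwood) = R_f + β × MRP = 2.2659% + 0.8751 × 7.8438% = 9.13%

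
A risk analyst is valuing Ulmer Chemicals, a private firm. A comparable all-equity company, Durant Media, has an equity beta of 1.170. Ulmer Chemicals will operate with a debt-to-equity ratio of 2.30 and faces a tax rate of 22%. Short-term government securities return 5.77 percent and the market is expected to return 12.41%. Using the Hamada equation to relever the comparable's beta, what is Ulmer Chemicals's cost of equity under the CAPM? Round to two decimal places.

β_L = β_U × [1 + (1 − t)(D/E)] = 1.170 × [1 + (1 − 0.22) × 2.30]
    = 1.170 × [1 + 0.78 × 2.30] = 1.170 × 2.7940 = 3.2690
MRP = 12.41% − 5.77% = 6.64%
E(R) = R_f + β_L × MRP = 5.77% + 3.2690 × 6.64% = 27.48%

27.48%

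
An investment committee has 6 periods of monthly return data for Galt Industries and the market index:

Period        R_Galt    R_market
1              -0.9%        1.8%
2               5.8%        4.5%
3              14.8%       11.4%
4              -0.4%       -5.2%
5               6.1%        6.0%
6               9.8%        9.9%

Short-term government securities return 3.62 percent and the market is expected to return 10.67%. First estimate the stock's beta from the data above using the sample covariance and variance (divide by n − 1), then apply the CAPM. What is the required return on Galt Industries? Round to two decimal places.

Mean R_i = (-0.9 + 5.8 + 14.8 − 0.4 + 6.1 + 9.8) / 6 = 5.8667%
Mean R_m = (1.8 + 4.5 + 11.4 − 5.2 + 6.0 + 9.9) / 6 = 4.7333%
Σ(R_i − R̄_i)(R_m − R̄_m) = 162.2867  ⇒  Cov = 162.2867 / 5 = 32.4573
Σ(R_m − R̄_m)² = 180.0733  ⇒  Var(R_m) = 180.0733 / 5 = 36.0147
β = Cov / Var(R_m) = 32.4573 / 36.0147 = 0.9012
MRP = 10.67% − 3.62% = 7.05%
E(R) = R_f + β × MRP = 3.62% + 0.9012 × 7.05% = 9.97%

9.97%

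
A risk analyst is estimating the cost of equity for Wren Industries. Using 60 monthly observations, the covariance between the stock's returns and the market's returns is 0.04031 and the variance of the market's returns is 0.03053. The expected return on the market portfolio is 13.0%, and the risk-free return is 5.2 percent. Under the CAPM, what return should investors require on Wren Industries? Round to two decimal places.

15.50%

β = Cov(R_i, R_m) / Var(R_m) = 0.04031 / 0.03053 = 1.3203
MRP = 13.0% − 5.2% = 7.80%
E(R) = R_f + β × MRP = 5.2% + 1.3203 × 7.8% = 15.50%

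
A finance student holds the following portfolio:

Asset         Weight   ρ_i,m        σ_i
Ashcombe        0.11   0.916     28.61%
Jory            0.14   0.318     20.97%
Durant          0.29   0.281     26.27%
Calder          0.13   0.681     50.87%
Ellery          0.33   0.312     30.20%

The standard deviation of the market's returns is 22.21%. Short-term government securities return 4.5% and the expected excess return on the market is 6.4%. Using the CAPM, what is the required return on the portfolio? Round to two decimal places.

8.41%

β_Ashcombe = 0.916 × 28.61% / 22.21% = 1.1800
β_Jory = 0.318 × 20.97% / 22.21% = 0.3002
β_Durant = 0.281 × 26.27% / 22.21% = 0.3324
β_Calder = 0.681 × 50.87% / 22.21% = 1.5598
β_Ellery = 0.312 × 30.20% / 22.21% = 0.4242
β_P = Σ w_i β_i = 0.11×1.1800 + 0.14×0.3002 + 0.29×0.3324 + 0.13×1.5598 + 0.33×0.4242 = 0.6110
E(R_P) = R_f + β_P × MRP = 4.5% + 0.6110 × 6.4% = 8.41%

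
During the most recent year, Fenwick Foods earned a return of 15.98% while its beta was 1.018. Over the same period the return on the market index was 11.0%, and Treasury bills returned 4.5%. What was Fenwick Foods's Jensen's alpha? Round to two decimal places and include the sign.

Market excess return = 11.0% − 4.5% = 6.50%
CAPM benchmark = R_f + β(R_m − R_f) = 4.5% + 1.018 × 6.5% = 11.1170%
α = actual − benchmark = 15.98% − 11.1170% = +4.86%

+4.86%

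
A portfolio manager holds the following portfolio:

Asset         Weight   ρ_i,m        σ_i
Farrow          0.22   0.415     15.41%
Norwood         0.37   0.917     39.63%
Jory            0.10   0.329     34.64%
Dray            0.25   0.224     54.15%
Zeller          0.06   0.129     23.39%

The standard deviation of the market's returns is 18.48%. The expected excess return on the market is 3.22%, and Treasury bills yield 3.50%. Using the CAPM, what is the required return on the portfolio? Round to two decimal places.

6.85%

β_Farrow = 0.415 × 15.41% / 18.48% = 0.3461
β_Norwood = 0.917 × 39.63% / 18.48% = 1.9665
β_Jory = 0.329 × 34.64% / 18.48% = 0.6167
β_Dray = 0.224 × 54.15% / 18.48% = 0.6564
β_Zeller = 0.129 × 23.39% / 18.48% = 0.1633
β_P = Σ w_i β_i = 0.22×0.3461 + 0.37×1.9665 + 0.10×0.6167 + 0.25×0.6564 + 0.06×0.1633 = 1.0393
E(R_P) = R_f + β_P × MRP = 3.50% + 1.0393 × 3.22% = 6.85%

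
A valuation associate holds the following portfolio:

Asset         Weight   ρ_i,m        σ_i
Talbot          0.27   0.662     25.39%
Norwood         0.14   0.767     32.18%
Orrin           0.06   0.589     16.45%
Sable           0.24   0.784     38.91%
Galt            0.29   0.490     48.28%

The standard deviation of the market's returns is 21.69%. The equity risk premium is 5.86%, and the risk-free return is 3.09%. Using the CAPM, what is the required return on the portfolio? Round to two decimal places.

β_Talbot = 0.662 × 25.39% / 21.69% = 0.7749
β_Norwood = 0.767 × 32.18% / 21.69% = 1.1379
β_Orrin = 0.589 × 16.45% / 21.69% = 0.4467
β_Sable = 0.784 × 38.91% / 21.69% = 1.4064
β_Galt = 0.490 × 48.28% / 21.69% = 1.0907
β_P = Σ w_i β_i = 0.27×0.7749 + 0.14×1.1379 + 0.06×0.4467 + 0.24×1.4064 + 0.29×1.0907 = 1.0492
E(R_P) = R_f + β_P × MRP = 3.09% + 1.0492 × 5.86% = 9.24%

9.24%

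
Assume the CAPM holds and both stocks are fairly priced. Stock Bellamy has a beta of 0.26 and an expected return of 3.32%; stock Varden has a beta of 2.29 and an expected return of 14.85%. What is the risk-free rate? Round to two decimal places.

1.84%

Both satisfy E(R) = R_f + β·MRP, so the slope of the SML is
MRP = (14.85% − 3.32%) / (2.29 − 0.26) = 11.53% / 2.03 = 5.6798%
R_f = E(R_Bellamy) − β_Bellamy·MRP = 3.32% − 0.26 × 5.6798% = 1.8433%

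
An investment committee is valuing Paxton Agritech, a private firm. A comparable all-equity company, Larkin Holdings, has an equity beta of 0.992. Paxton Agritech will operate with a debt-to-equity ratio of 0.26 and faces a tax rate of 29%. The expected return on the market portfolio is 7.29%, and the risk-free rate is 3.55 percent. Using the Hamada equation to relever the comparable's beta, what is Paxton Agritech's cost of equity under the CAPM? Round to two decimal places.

β_L = β_U × [1 + (1 − t)(D/E)] = 0.992 × [1 + (1 − 0.29) × 0.26]
    = 0.992 × [1 + 0.71 × 0.26] = 0.992 × 1.1846 = 1.1751
MRP = 7.29% − 3.55% = 3.74%
E(R) = R_f + β_L × MRP = 3.55% + 1.1751 × 3.74% = 7.94%

7.94%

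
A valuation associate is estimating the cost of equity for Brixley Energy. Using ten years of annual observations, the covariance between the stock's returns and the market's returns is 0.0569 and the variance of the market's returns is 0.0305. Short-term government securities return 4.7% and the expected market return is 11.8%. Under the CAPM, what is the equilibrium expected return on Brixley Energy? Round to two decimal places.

β = Cov(R_i, R_m) / Var(R_m) = 0.0569 / 0.0305 = 1.8656
MRP = 11.8% − 4.7% = 7.10%
E(R) = R_f + β × MRP = 4.7% + 1.8656 × 7.1% = 17.95%

17.95%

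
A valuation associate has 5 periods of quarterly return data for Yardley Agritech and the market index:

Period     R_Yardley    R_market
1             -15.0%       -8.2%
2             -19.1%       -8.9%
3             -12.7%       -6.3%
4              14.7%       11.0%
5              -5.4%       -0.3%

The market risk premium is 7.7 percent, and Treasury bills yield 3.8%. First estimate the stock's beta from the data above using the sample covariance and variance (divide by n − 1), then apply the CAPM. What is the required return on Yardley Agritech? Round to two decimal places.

Mean R_i = (-15.0 − 19.1 − 12.7 + 14.7 − 5.4) / 5 = -7.5000%
Mean R_m = (-8.2 − 8.9 − 6.3 + 11.0 − 0.3) / 5 = -2.5400%
Σ(R_i − R̄_i)(R_m − R̄_m) = 441.0700  ⇒  Cov = 441.0700 / 4 = 110.2675
Σ(R_m − R̄_m)² = 274.9720  ⇒  Var(R_m) = 274.9720 / 4 = 68.7430
β = Cov / Var(R_m) = 110.2675 / 68.7430 = 1.6041
E(R) = R_f + β × MRP = 3.8% + 1.6041 × 7.7% = 16.15%

16.15%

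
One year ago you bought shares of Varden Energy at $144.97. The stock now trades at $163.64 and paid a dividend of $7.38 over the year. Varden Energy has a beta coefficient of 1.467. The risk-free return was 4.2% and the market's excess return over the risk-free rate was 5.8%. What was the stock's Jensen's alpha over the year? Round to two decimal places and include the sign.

+5.26%

Realised HPR = (P1 + D1 − P0) / P0 = (163.64 + 7.38 − 144.97) / 144.97 = 26.05 / 144.97 = 17.9692%
CAPM required = R_f + β·MRP = 4.2% + 1.467 × 5.8% = 12.7086%
α = realised − required = 17.9692% − 12.7086% = +5.26%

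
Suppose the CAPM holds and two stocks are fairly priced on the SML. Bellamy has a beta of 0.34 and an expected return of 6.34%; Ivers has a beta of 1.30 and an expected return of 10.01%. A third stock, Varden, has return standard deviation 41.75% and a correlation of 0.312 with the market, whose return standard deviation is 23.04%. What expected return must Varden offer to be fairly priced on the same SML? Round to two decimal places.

MRP = (10.01% − 6.34%) / (1.30 − 0.34) = 3.8229%
R_f = 6.34% − 0.34 × 3.8229% = 5.0402%
β_Varden = ρ·σ_i/σ_m = 0.312 × 41.75 / 23.04 = 0.5654
E(R_Varden) = R_f + β × MRP = 5.0402% + 0.5654 × 3.8229% = 7.20%

7.20%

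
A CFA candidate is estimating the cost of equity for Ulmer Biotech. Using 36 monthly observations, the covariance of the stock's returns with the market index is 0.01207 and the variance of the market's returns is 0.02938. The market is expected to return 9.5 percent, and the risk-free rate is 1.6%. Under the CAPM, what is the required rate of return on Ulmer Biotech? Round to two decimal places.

β = Cov(R_i, R_m) / Var(R_m) = 0.01207 / 0.02938 = 0.4108
MRP = 9.5% − 1.6% = 7.90%
E(R) = R_f + β × MRP = 1.6% + 0.4108 × 7.9% = 4.85%

4.85%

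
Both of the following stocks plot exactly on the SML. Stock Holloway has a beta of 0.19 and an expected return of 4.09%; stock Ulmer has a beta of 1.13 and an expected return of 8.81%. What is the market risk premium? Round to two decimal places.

Both satisfy E(R) = R_f + β·MRP, so the slope of the SML is
MRP = (8.81% − 4.09%) / (1.13 − 0.19) = 4.72% / 0.94 = 5.0213%

5.02%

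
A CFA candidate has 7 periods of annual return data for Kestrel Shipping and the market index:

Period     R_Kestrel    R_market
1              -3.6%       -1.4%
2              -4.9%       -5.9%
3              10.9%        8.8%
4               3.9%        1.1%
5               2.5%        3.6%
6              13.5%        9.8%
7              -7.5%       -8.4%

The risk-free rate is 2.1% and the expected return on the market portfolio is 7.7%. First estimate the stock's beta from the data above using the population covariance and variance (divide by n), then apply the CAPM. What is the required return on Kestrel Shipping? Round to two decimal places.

Mean R_i = (-3.6 − 4.9 + 10.9 + 3.9 + 2.5 + 13.5 − 7.5) / 7 = 2.1143%
Mean R_m = (-1.4 − 5.9 + 8.8 + 1.1 + 3.6 + 9.8 − 8.4) / 7 = 1.0857%
Σ(R_i − R̄_i)(R_m − R̄_m) = 322.3914  ⇒  Cov = 322.3914 / 7 = 46.0559
Σ(R_m − R̄_m)² = 286.7286  ⇒  Var(R_m) = 286.7286 / 7 = 40.9612
β = Cov / Var(R_m) = 46.0559 / 40.9612 = 1.1244
MRP = 7.7% − 2.1% = 5.60%
E(R) = R_f + β × MRP = 2.1% + 1.1244 × 5.6% = 8.40%

8.40%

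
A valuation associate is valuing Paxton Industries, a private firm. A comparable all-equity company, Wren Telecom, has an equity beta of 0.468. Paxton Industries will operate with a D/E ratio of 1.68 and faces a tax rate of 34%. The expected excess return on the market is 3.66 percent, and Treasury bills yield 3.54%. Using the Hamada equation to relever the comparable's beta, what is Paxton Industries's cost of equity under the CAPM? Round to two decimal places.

7.15%

β_L = β_U × [1 + (1 − t)(D/E)] = 0.468 × [1 + (1 − 0.34) × 1.68]
    = 0.468 × [1 + 0.66 × 1.68] = 0.468 × 2.1088 = 0.9869
E(R) = R_f + β_L × MRP = 3.54% + 0.9869 × 3.66% = 7.15%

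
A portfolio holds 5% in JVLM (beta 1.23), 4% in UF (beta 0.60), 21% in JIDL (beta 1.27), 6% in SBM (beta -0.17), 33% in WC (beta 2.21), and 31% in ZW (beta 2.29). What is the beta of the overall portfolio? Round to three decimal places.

1.781

β_P = Σ w_i β_i = 0.05×1.23 + 0.04×0.60 + 0.21×1.27 + 0.06×-0.17 + 0.33×2.21 + 0.31×2.29 = 1.7812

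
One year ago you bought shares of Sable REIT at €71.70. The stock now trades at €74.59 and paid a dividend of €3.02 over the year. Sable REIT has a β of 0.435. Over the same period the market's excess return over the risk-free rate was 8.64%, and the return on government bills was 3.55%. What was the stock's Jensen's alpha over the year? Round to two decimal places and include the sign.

+0.93%

Realised HPR = (P1 + D1 − P0) / P0 = (74.59 + 3.02 − 71.70) / 71.70 = 5.91 / 71.70 = 8.2427%
CAPM required = R_f + β·MRP = 3.55% + 0.435 × 8.64% = 7.30840%
α = realised − required = 8.2427% − 7.30840% = +0.93%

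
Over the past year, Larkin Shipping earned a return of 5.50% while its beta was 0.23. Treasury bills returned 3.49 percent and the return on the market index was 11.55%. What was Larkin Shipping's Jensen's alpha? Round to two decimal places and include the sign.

Market excess return = 11.55% − 3.49% = 8.06%
CAPM benchmark = R_f + β(R_m − R_f) = 3.49% + 0.23 × 8.06% = 5.3438%
α = actual − benchmark = 5.50% − 5.3438% = +0.16%

+0.16%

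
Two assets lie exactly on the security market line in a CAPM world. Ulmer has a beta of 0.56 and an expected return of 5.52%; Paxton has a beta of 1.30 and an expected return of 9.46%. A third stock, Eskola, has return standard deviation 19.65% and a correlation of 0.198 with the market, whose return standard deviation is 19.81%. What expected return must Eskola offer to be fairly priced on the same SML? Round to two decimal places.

3.58%

MRP = (9.46% − 5.52%) / (1.30 − 0.56) = 5.3243%
R_f = 5.52% − 0.56 × 5.3243% = 2.5384%
β_Eskola = ρ·σ_i/σ_m = 0.198 × 19.65 / 19.81 = 0.1964
E(R_Eskola) = R_f + β × MRP = 2.5384% + 0.1964 × 5.3243% = 3.58%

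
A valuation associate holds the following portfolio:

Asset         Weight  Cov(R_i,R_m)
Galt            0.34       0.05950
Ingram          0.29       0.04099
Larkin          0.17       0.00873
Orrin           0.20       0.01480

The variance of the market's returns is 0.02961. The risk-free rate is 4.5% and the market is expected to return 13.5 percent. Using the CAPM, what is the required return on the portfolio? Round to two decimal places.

15.61%

β_Galt = 0.05950 / 0.02961 = 2.0095
β_Ingram = 0.04099 / 0.02961 = 1.3843
β_Larkin = 0.00873 / 0.02961 = 0.2948
β_Orrin = 0.01480 / 0.02961 = 0.4998
β_P = Σ w_i β_i = 0.34×2.0095 + 0.29×1.3843 + 0.17×0.2948 + 0.20×0.4998 = 1.2348
MRP = 13.5% − 4.5% = 9.00%
E(R_P) = R_f + β_P × MRP = 4.5% + 1.2348 × 9.0% = 15.61%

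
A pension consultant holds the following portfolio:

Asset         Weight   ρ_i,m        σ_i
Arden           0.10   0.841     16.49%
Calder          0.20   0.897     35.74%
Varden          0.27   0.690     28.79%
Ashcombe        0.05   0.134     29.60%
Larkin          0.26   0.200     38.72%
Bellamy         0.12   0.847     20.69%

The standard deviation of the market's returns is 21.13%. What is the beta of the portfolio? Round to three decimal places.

β_Arden = 0.841 × 16.49% / 21.13% = 0.6563
β_Calder = 0.897 × 35.74% / 21.13% = 1.5172
β_Varden = 0.690 × 28.79% / 21.13% = 0.9401
β_Ashcombe = 0.134 × 29.60% / 21.13% = 0.1877
β_Larkin = 0.200 × 38.72% / 21.13% = 0.3665
β_Bellamy = 0.847 × 20.69% / 21.13% = 0.8294
β_P = Σ w_i β_i = 0.10×0.6563 + 0.20×1.5172 + 0.27×0.9401 + 0.05×0.1877 + 0.26×0.3665 + 0.12×0.8294 = 0.8271

0.827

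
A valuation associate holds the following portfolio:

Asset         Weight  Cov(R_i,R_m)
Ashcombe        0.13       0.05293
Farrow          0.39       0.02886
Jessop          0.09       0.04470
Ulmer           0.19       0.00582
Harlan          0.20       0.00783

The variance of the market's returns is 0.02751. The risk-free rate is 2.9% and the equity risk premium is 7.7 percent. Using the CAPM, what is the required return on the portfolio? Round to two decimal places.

9.85%

β_Ashcombe = 0.05293 / 0.02751 = 1.9240
β_Farrow = 0.02886 / 0.02751 = 1.0491
β_Jessop = 0.04470 / 0.02751 = 1.6249
β_Ulmer = 0.00582 / 0.02751 = 0.2116
β_Harlan = 0.00783 / 0.02751 = 0.2846
β_P = Σ w_i β_i = 0.13×1.9240 + 0.39×1.0491 + 0.09×1.6249 + 0.19×0.2116 + 0.20×0.2846 = 0.9026
E(R_P) = R_f + β_P × MRP = 2.9% + 0.9026 × 7.7% = 9.85%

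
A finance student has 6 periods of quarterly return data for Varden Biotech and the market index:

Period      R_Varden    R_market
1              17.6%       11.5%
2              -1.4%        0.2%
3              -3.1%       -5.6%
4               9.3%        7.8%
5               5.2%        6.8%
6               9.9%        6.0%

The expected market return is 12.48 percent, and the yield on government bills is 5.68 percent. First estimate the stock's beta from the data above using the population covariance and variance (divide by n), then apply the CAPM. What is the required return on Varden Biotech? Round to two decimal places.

13.64%

Mean R_i = (17.6 − 1.4 − 3.1 + 9.3 + 5.2 + 9.9) / 6 = 6.2500%
Mean R_m = (11.5 + 0.2 − 5.6 + 7.8 + 6.8 + 6.0) / 6 = 4.4500%
Σ(R_i − R̄_i)(R_m − R̄_m) = 219.9050  ⇒  Cov = 219.9050 / 6 = 36.6508
Σ(R_m − R̄_m)² = 187.9150  ⇒  Var(R_m) = 187.9150 / 6 = 31.3192
β = Cov / Var(R_m) = 36.6508 / 31.3192 = 1.1702
MRP = 12.48% − 5.68% = 6.80%
E(R) = R_f + β × MRP = 5.68% + 1.1702 × 6.80% = 13.64%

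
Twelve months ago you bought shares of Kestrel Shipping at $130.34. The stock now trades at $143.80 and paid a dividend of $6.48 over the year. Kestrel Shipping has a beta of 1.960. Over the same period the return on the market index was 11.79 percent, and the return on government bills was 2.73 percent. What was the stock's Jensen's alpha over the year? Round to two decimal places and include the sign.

-5.19%

Realised HPR = (P1 + D1 − P0) / P0 = (143.80 + 6.48 − 130.34) / 130.34 = 19.94 / 130.34 = 15.2985%
MRP = 11.79% − 2.73% = 9.06%
CAPM required = R_f + β·MRP = 2.73% + 1.960 × 9.06% = 20.48760%
α = realised − required = 15.2985% − 20.48760% = -5.19%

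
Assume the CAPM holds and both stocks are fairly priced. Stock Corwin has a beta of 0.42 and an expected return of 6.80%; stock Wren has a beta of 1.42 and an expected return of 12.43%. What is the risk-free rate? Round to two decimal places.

Both satisfy E(R) = R_f + β·MRP, so the slope of the SML is
MRP = (12.43% − 6.80%) / (1.42 − 0.42) = 5.63% / 1.00 = 5.6300%
R_f = E(R_Corwin) − β_Corwin·MRP = 6.80% − 0.42 × 5.6300% = 4.4354%

4.44%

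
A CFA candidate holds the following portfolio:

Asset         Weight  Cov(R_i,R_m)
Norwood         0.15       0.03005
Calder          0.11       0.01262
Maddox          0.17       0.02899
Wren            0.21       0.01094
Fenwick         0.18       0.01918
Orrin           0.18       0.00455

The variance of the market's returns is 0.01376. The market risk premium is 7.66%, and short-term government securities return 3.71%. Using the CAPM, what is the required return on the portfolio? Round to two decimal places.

13.39%

β_Norwood = 0.03005 / 0.01376 = 2.1839
β_Calder = 0.01262 / 0.01376 = 0.9172
β_Maddox = 0.02899 / 0.01376 = 2.1068
β_Wren = 0.01094 / 0.01376 = 0.7951
β_Fenwick = 0.01918 / 0.01376 = 1.3939
β_Orrin = 0.00455 / 0.01376 = 0.3307
β_P = Σ w_i β_i = 0.15×2.1839 + 0.11×0.9172 + 0.17×2.1068 + 0.21×0.7951 + 0.18×1.3939 + 0.18×0.3307 = 1.2640
E(R_P) = R_f + β_P × MRP = 3.71% + 1.2640 × 7.66% = 13.39%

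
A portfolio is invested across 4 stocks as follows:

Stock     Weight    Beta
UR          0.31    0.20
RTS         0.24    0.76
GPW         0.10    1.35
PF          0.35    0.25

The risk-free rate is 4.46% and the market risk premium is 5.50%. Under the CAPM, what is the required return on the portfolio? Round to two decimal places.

7.03%

β_P = Σ w_i β_i = 0.31×0.20 + 0.24×0.76 + 0.10×1.35 + 0.35×0.25 = 0.4669
E(R_P) = R_f + β_P × MRP = 4.46% + 0.4669 × 5.50% = 7.03%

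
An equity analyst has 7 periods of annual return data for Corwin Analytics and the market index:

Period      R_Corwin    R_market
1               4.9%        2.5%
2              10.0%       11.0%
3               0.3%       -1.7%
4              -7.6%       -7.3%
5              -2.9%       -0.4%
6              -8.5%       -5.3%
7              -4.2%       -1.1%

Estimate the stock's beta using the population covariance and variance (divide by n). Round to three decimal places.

1.063

Mean R_i = (4.9 + 10.0 + 0.3 − 7.6 − 2.9 − 8.5 − 4.2) / 7 = -1.1429%
Mean R_m = (2.5 + 11.0 − 1.7 − 7.3 − 0.4 − 5.3 − 1.1) / 7 = -0.3286%
Σ(R_i − R̄_i)(R_m − R̄_m) = 225.4214  ⇒  Cov = 225.4214 / 7 = 32.2031
Σ(R_m − R̄_m)² = 212.1343  ⇒  Var(R_m) = 212.1343 / 7 = 30.3049
β = Cov / Var(R_m) = 32.2031 / 30.3049 = 1.0626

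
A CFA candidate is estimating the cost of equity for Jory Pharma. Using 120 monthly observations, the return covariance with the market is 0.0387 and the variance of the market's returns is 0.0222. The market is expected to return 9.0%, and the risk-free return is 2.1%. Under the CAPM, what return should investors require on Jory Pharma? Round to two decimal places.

14.13%

β = Cov(R_i, R_m) / Var(R_m) = 0.0387 / 0.0222 = 1.7432
MRP = 9.0% − 2.1% = 6.90%
E(R) = R_f + β × MRP = 2.1% + 1.7432 × 6.9% = 14.13%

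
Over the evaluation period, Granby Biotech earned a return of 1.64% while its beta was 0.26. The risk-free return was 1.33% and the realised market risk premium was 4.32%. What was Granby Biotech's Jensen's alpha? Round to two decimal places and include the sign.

-0.81%

CAPM benchmark = R_f + β(R_m − R_f) = 1.33% + 0.26 × 4.32% = 2.4532%
α = actual − benchmark = 1.64% − 2.4532% = -0.81%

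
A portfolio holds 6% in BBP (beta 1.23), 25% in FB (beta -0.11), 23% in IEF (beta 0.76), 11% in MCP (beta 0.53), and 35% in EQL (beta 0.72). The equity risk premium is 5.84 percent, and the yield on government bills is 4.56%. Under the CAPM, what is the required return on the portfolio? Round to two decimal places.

7.66%

β_P = Σ w_i β_i = 0.06×1.23 + 0.25×-0.11 + 0.23×0.76 + 0.11×0.53 + 0.35×0.72 = 0.5314
E(R_P) = R_f + β_P × MRP = 4.56% + 0.5314 × 5.84% = 7.66%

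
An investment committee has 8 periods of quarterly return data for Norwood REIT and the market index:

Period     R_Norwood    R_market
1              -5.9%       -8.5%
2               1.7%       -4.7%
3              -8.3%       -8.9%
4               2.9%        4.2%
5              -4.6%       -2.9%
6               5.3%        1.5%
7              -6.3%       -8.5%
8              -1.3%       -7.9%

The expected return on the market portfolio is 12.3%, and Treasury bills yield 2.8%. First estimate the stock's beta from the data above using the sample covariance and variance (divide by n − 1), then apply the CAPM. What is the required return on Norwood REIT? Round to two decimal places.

10.29%

Mean R_i = (-5.9 + 1.7 − 8.3 + 2.9 − 4.6 + 5.3 − 6.3 − 1.3) / 8 = -2.0625%
Mean R_m = (-8.5 − 4.7 − 8.9 + 4.2 − 2.9 + 1.5 − 8.5 − 7.9) / 8 = -4.4625%
Σ(R_i − R̄_i)(R_m − R̄_m) = 139.6888  ⇒  Cov = 139.6888 / 7 = 19.9555
Σ(R_m − R̄_m)² = 177.1988  ⇒  Var(R_m) = 177.1988 / 7 = 25.3141
β = Cov / Var(R_m) = 19.9555 / 25.3141 = 0.7883
MRP = 12.3% − 2.8% = 9.50%
E(R) = R_f + β × MRP = 2.8% + 0.7883 × 9.5% = 10.29%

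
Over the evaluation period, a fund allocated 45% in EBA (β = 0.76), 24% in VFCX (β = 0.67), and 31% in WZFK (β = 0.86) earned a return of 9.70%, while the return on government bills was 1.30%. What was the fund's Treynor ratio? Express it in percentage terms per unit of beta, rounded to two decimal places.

β_P = 0.45×0.76 + 0.24×0.67 + 0.31×0.86 = 0.7694
Treynor = (R_P − R_f) / β_P = (9.70% − 1.30%) / 0.7694 = 8.40% / 0.7694 = 10.92%

10.92%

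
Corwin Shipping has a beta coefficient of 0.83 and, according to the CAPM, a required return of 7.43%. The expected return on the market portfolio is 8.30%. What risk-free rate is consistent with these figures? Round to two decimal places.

3.18%

E(R) = R_f + β(E(R_m) − R_f) = R_f(1 − β) + β·E(R_m)
7.43% = R_f × (1 − 0.83) + 0.83 × 8.30%
7.43% = R_f × 0.17 + 6.8890%
R_f = (7.43% − 6.8890%) / 0.17 = 3.18%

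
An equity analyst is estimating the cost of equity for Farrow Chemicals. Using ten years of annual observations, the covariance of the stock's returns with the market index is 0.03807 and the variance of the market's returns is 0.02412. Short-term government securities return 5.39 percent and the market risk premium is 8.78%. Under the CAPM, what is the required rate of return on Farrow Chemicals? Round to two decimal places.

β = Cov(R_i, R_m) / Var(R_m) = 0.03807 / 0.02412 = 1.5784
E(R) = R_f + β × MRP = 5.39% + 1.5784 × 8.78% = 19.25%

19.25%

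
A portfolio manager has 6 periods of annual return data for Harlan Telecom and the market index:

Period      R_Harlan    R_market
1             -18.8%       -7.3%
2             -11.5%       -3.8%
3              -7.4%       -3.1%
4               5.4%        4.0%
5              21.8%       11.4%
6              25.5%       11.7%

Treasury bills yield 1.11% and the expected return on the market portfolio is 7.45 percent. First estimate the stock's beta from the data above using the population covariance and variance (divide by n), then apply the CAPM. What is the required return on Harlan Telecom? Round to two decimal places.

Mean R_i = (-18.8 − 11.5 − 7.4 + 5.4 + 21.8 + 25.5) / 6 = 2.5000%
Mean R_m = (-7.3 − 3.8 − 3.1 + 4.0 + 11.4 + 11.7) / 6 = 2.1500%
Σ(R_i − R̄_i)(R_m − R̄_m) = 740.1000  ⇒  Cov = 740.1000 / 6 = 123.3500
Σ(R_m − R̄_m)² = 332.4550  ⇒  Var(R_m) = 332.4550 / 6 = 55.4092
β = Cov / Var(R_m) = 123.3500 / 55.4092 = 2.2262
MRP = 7.45% − 1.11% = 6.34%
E(R) = R_f + β × MRP = 1.11% + 2.2262 × 6.34% = 15.22%

15.22%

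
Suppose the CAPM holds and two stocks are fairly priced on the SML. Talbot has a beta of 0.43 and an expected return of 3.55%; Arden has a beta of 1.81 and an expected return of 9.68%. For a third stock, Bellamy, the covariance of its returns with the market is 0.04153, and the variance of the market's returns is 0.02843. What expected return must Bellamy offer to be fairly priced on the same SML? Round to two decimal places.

8.13%

MRP = (9.68% − 3.55%) / (1.81 − 0.43) = 4.4420%
R_f = 3.55% − 0.43 × 4.4420% = 1.6399%
β_Bellamy = Cov / Var(R_m) = 0.04153 / 0.02843 = 1.4608
E(R_Bellamy) = R_f + β × MRP = 1.6399% + 1.4608 × 4.4420% = 8.13%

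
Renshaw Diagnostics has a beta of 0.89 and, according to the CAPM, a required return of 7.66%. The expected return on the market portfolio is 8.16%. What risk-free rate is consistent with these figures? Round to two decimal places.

3.61%

E(R) = R_f + β(E(R_m) − R_f) = R_f(1 − β) + β·E(R_m)
7.66% = R_f × (1 − 0.89) + 0.89 × 8.16%
7.66% = R_f × 0.11 + 7.2624%
R_f = (7.66% − 7.2624%) / 0.11 = 3.61%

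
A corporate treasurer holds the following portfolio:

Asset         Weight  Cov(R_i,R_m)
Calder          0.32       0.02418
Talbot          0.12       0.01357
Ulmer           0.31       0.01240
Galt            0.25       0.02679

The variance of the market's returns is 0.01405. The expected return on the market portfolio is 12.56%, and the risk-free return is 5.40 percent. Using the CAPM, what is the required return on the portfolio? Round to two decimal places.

β_Calder = 0.02418 / 0.01405 = 1.7210
β_Talbot = 0.01357 / 0.01405 = 0.9658
β_Ulmer = 0.01240 / 0.01405 = 0.8826
β_Galt = 0.02679 / 0.01405 = 1.9068
β_P = Σ w_i β_i = 0.32×1.7210 + 0.12×0.9658 + 0.31×0.8826 + 0.25×1.9068 = 1.4169
MRP = 12.56% − 5.40% = 7.16%
E(R_P) = R_f + β_P × MRP = 5.40% + 1.4169 × 7.16% = 15.55%

15.55%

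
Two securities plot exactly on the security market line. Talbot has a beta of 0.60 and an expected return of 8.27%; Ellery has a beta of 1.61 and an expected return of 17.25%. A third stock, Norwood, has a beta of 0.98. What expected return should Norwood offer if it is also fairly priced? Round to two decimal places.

11.65%

MRP (SML slope) = (17.25% − 8.27%) / (1.61 − 0.60) = 8.98% / 1.01 = 8.8911%
R_f (intercept) = 8.27% − 0.60 × 8.8911% = 2.9353%
E(R_Norwood) = R_f + β × MRP = 2.9353% + 0.98 × 8.8911% = 11.65%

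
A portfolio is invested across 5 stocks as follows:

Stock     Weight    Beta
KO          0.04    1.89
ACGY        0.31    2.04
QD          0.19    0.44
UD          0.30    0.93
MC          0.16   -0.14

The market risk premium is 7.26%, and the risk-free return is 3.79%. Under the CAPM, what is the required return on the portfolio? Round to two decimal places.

β_P = Σ w_i β_i = 0.04×1.89 + 0.31×2.04 + 0.19×0.44 + 0.30×0.93 + 0.16×-0.14 = 1.0482
E(R_P) = R_f + β_P × MRP = 3.79% + 1.0482 × 7.26% = 11.40%

11.40%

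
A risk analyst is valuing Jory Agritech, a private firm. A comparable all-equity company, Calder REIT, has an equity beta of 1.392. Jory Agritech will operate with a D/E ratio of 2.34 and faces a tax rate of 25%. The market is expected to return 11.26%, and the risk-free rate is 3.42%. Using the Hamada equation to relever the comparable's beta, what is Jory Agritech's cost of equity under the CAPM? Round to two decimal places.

33.49%

β_L = β_U × [1 + (1 − t)(D/E)] = 1.392 × [1 + (1 − 0.25) × 2.34]
    = 1.392 × [1 + 0.75 × 2.34] = 1.392 × 2.7550 = 3.8350
MRP = 11.26% − 3.42% = 7.84%
E(R) = R_f + β_L × MRP = 3.42% + 3.8350 × 7.84% = 33.49%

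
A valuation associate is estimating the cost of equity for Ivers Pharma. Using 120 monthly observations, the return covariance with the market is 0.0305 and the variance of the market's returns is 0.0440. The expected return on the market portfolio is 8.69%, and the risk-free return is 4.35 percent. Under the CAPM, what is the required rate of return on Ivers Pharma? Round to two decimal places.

7.36%

β = Cov(R_i, R_m) / Var(R_m) = 0.0305 / 0.0440 = 0.6932
MRP = 8.69% − 4.35% = 4.34%
E(R) = R_f + β × MRP = 4.35% + 0.6932 × 4.34% = 7.36%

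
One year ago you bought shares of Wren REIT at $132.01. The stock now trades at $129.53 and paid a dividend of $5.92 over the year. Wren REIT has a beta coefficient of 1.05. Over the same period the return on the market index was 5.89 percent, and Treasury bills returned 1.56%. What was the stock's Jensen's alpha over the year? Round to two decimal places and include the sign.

-3.50%

Realised HPR = (P1 + D1 − P0) / P0 = (129.53 + 5.92 − 132.01) / 132.01 = 3.44 / 132.01 = 2.6059%
MRP = 5.89% − 1.56% = 4.33%
CAPM required = R_f + β·MRP = 1.56% + 1.05 × 4.33% = 6.1065%
α = realised − required = 2.6059% − 6.1065% = -3.50%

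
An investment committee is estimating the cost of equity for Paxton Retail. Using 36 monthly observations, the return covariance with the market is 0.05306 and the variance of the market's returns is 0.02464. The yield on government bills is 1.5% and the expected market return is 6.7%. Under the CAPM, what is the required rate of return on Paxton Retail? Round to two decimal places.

12.70%

β = Cov(R_i, R_m) / Var(R_m) = 0.05306 / 0.02464 = 2.1534
MRP = 6.7% − 1.5% = 5.20%
E(R) = R_f + β × MRP = 1.5% + 2.1534 × 5.2% = 12.70%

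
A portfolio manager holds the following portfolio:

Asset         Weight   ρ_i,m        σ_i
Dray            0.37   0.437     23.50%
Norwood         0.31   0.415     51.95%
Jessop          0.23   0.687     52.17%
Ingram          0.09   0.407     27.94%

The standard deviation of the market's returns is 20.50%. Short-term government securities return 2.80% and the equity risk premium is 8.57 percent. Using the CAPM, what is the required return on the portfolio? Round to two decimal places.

β_Dray = 0.437 × 23.50% / 20.50% = 0.5010
β_Norwood = 0.415 × 51.95% / 20.50% = 1.0517
β_Jessop = 0.687 × 52.17% / 20.50% = 1.7483
β_Ingram = 0.407 × 27.94% / 20.50% = 0.5547
β_P = Σ w_i β_i = 0.37×0.5010 + 0.31×1.0517 + 0.23×1.7483 + 0.09×0.5547 = 0.9634
E(R_P) = R_f + β_P × MRP = 2.80% + 0.9634 × 8.57% = 11.06%

11.06%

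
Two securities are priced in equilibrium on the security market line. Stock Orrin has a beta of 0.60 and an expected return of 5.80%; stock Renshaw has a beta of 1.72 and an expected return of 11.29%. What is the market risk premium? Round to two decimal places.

Both satisfy E(R) = R_f + β·MRP, so the slope of the SML is
MRP = (11.29% − 5.80%) / (1.72 − 0.60) = 5.49% / 1.12 = 4.9018%

4.90%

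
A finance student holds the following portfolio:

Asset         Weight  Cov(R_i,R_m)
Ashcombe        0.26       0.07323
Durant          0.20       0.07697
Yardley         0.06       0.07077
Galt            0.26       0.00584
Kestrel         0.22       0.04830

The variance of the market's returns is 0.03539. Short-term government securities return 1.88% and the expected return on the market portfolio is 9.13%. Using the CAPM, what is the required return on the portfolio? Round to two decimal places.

12.29%

β_Ashcombe = 0.07323 / 0.03539 = 2.0692
β_Durant = 0.07697 / 0.03539 = 2.1749
β_Yardley = 0.07077 / 0.03539 = 1.9997
β_Galt = 0.00584 / 0.03539 = 0.1650
β_Kestrel = 0.04830 / 0.03539 = 1.3648
β_P = Σ w_i β_i = 0.26×2.0692 + 0.20×2.1749 + 0.06×1.9997 + 0.26×0.1650 + 0.22×1.3648 = 1.4361
MRP = 9.13% − 1.88% = 7.25%
E(R_P) = R_f + β_P × MRP = 1.88% + 1.4361 × 7.25% = 12.29%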